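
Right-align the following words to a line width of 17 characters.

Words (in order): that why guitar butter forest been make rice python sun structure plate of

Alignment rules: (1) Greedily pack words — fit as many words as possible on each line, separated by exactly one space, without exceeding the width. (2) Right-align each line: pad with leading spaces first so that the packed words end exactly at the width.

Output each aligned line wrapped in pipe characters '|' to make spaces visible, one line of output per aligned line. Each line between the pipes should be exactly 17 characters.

Line 1: ['that', 'why', 'guitar'] (min_width=15, slack=2)
Line 2: ['butter', 'forest'] (min_width=13, slack=4)
Line 3: ['been', 'make', 'rice'] (min_width=14, slack=3)
Line 4: ['python', 'sun'] (min_width=10, slack=7)
Line 5: ['structure', 'plate'] (min_width=15, slack=2)
Line 6: ['of'] (min_width=2, slack=15)

Answer: |  that why guitar|
|    butter forest|
|   been make rice|
|       python sun|
|  structure plate|
|               of|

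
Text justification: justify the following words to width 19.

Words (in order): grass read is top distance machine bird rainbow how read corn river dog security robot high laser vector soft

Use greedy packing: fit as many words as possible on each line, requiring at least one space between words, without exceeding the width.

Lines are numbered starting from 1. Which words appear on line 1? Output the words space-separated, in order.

Answer: grass read is top

Derivation:
Line 1: ['grass', 'read', 'is', 'top'] (min_width=17, slack=2)
Line 2: ['distance', 'machine'] (min_width=16, slack=3)
Line 3: ['bird', 'rainbow', 'how'] (min_width=16, slack=3)
Line 4: ['read', 'corn', 'river', 'dog'] (min_width=19, slack=0)
Line 5: ['security', 'robot', 'high'] (min_width=19, slack=0)
Line 6: ['laser', 'vector', 'soft'] (min_width=17, slack=2)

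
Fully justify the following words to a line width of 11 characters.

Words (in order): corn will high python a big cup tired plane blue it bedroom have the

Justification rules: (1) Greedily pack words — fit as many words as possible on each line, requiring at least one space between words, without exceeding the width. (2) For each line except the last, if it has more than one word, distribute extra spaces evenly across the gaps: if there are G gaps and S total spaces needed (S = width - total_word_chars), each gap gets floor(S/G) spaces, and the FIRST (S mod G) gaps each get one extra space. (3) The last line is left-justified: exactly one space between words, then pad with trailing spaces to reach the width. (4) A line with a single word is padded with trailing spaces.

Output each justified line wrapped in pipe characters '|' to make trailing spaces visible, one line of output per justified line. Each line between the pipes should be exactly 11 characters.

Line 1: ['corn', 'will'] (min_width=9, slack=2)
Line 2: ['high', 'python'] (min_width=11, slack=0)
Line 3: ['a', 'big', 'cup'] (min_width=9, slack=2)
Line 4: ['tired', 'plane'] (min_width=11, slack=0)
Line 5: ['blue', 'it'] (min_width=7, slack=4)
Line 6: ['bedroom'] (min_width=7, slack=4)
Line 7: ['have', 'the'] (min_width=8, slack=3)

Answer: |corn   will|
|high python|
|a  big  cup|
|tired plane|
|blue     it|
|bedroom    |
|have the   |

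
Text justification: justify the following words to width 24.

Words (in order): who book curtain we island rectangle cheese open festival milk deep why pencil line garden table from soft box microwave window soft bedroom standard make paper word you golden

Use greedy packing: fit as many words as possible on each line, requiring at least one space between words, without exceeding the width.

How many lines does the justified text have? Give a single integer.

Answer: 8

Derivation:
Line 1: ['who', 'book', 'curtain', 'we'] (min_width=19, slack=5)
Line 2: ['island', 'rectangle', 'cheese'] (min_width=23, slack=1)
Line 3: ['open', 'festival', 'milk', 'deep'] (min_width=23, slack=1)
Line 4: ['why', 'pencil', 'line', 'garden'] (min_width=22, slack=2)
Line 5: ['table', 'from', 'soft', 'box'] (min_width=19, slack=5)
Line 6: ['microwave', 'window', 'soft'] (min_width=21, slack=3)
Line 7: ['bedroom', 'standard', 'make'] (min_width=21, slack=3)
Line 8: ['paper', 'word', 'you', 'golden'] (min_width=21, slack=3)
Total lines: 8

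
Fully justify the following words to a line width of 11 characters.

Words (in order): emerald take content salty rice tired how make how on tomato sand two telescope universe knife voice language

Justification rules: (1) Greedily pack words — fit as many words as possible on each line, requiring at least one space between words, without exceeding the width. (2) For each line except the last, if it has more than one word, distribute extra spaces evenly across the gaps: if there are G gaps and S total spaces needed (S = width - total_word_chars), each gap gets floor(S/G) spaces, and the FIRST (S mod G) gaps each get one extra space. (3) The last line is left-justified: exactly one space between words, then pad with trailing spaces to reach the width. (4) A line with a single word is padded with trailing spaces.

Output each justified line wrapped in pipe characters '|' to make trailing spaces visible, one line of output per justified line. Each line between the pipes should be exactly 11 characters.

Line 1: ['emerald'] (min_width=7, slack=4)
Line 2: ['take'] (min_width=4, slack=7)
Line 3: ['content'] (min_width=7, slack=4)
Line 4: ['salty', 'rice'] (min_width=10, slack=1)
Line 5: ['tired', 'how'] (min_width=9, slack=2)
Line 6: ['make', 'how', 'on'] (min_width=11, slack=0)
Line 7: ['tomato', 'sand'] (min_width=11, slack=0)
Line 8: ['two'] (min_width=3, slack=8)
Line 9: ['telescope'] (min_width=9, slack=2)
Line 10: ['universe'] (min_width=8, slack=3)
Line 11: ['knife', 'voice'] (min_width=11, slack=0)
Line 12: ['language'] (min_width=8, slack=3)

Answer: |emerald    |
|take       |
|content    |
|salty  rice|
|tired   how|
|make how on|
|tomato sand|
|two        |
|telescope  |
|universe   |
|knife voice|
|language   |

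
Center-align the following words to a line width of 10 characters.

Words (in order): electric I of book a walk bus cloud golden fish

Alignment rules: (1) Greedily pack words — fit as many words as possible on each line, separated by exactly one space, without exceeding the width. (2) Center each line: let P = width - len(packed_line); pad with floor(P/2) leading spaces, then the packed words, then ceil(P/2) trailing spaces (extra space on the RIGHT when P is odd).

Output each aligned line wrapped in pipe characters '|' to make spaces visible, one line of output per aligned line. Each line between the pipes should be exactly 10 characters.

Line 1: ['electric', 'I'] (min_width=10, slack=0)
Line 2: ['of', 'book', 'a'] (min_width=9, slack=1)
Line 3: ['walk', 'bus'] (min_width=8, slack=2)
Line 4: ['cloud'] (min_width=5, slack=5)
Line 5: ['golden'] (min_width=6, slack=4)
Line 6: ['fish'] (min_width=4, slack=6)

Answer: |electric I|
|of book a |
| walk bus |
|  cloud   |
|  golden  |
|   fish   |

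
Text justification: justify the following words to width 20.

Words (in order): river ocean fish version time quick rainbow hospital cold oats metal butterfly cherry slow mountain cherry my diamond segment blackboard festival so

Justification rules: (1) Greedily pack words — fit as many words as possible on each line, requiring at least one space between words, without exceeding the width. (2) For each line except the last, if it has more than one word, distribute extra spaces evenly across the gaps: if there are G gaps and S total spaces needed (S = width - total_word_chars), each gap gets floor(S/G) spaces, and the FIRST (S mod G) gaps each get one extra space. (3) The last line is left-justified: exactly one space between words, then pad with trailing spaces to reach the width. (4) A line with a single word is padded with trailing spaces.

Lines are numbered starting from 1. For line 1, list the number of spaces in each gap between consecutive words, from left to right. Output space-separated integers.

Answer: 3 3

Derivation:
Line 1: ['river', 'ocean', 'fish'] (min_width=16, slack=4)
Line 2: ['version', 'time', 'quick'] (min_width=18, slack=2)
Line 3: ['rainbow', 'hospital'] (min_width=16, slack=4)
Line 4: ['cold', 'oats', 'metal'] (min_width=15, slack=5)
Line 5: ['butterfly', 'cherry'] (min_width=16, slack=4)
Line 6: ['slow', 'mountain', 'cherry'] (min_width=20, slack=0)
Line 7: ['my', 'diamond', 'segment'] (min_width=18, slack=2)
Line 8: ['blackboard', 'festival'] (min_width=19, slack=1)
Line 9: ['so'] (min_width=2, slack=18)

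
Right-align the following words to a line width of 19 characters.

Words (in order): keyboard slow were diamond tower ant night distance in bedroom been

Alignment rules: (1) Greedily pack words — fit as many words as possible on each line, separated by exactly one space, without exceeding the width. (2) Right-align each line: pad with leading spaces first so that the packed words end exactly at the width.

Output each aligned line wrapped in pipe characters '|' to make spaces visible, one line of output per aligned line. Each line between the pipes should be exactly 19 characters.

Answer: | keyboard slow were|
|  diamond tower ant|
|  night distance in|
|       bedroom been|

Derivation:
Line 1: ['keyboard', 'slow', 'were'] (min_width=18, slack=1)
Line 2: ['diamond', 'tower', 'ant'] (min_width=17, slack=2)
Line 3: ['night', 'distance', 'in'] (min_width=17, slack=2)
Line 4: ['bedroom', 'been'] (min_width=12, slack=7)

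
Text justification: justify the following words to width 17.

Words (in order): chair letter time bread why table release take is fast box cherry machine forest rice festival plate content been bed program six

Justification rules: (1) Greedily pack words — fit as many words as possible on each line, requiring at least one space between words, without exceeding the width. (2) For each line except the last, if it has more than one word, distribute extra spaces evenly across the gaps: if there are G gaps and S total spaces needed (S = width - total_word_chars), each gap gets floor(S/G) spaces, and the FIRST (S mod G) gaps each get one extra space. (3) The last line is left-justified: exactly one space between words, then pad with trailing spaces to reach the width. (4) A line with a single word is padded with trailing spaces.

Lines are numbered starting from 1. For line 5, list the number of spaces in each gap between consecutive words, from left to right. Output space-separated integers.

Answer: 4

Derivation:
Line 1: ['chair', 'letter', 'time'] (min_width=17, slack=0)
Line 2: ['bread', 'why', 'table'] (min_width=15, slack=2)
Line 3: ['release', 'take', 'is'] (min_width=15, slack=2)
Line 4: ['fast', 'box', 'cherry'] (min_width=15, slack=2)
Line 5: ['machine', 'forest'] (min_width=14, slack=3)
Line 6: ['rice', 'festival'] (min_width=13, slack=4)
Line 7: ['plate', 'content'] (min_width=13, slack=4)
Line 8: ['been', 'bed', 'program'] (min_width=16, slack=1)
Line 9: ['six'] (min_width=3, slack=14)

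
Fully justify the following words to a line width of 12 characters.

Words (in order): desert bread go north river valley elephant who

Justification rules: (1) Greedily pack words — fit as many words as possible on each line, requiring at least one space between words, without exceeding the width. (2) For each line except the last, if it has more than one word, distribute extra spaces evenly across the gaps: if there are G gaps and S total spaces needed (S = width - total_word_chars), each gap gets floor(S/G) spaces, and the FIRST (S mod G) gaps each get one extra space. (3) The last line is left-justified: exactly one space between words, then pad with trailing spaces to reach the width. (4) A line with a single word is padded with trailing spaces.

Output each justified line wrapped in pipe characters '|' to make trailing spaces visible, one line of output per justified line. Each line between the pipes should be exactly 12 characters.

Line 1: ['desert', 'bread'] (min_width=12, slack=0)
Line 2: ['go', 'north'] (min_width=8, slack=4)
Line 3: ['river', 'valley'] (min_width=12, slack=0)
Line 4: ['elephant', 'who'] (min_width=12, slack=0)

Answer: |desert bread|
|go     north|
|river valley|
|elephant who|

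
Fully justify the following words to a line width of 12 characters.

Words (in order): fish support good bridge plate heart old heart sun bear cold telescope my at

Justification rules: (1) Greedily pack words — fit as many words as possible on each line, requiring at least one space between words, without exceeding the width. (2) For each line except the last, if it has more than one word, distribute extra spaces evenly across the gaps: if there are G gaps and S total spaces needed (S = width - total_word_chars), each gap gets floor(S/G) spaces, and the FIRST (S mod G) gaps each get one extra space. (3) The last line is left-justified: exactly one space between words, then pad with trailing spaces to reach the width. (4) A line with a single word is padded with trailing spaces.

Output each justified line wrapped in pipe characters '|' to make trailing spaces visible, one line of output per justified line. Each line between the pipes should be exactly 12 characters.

Line 1: ['fish', 'support'] (min_width=12, slack=0)
Line 2: ['good', 'bridge'] (min_width=11, slack=1)
Line 3: ['plate', 'heart'] (min_width=11, slack=1)
Line 4: ['old', 'heart'] (min_width=9, slack=3)
Line 5: ['sun', 'bear'] (min_width=8, slack=4)
Line 6: ['cold'] (min_width=4, slack=8)
Line 7: ['telescope', 'my'] (min_width=12, slack=0)
Line 8: ['at'] (min_width=2, slack=10)

Answer: |fish support|
|good  bridge|
|plate  heart|
|old    heart|
|sun     bear|
|cold        |
|telescope my|
|at          |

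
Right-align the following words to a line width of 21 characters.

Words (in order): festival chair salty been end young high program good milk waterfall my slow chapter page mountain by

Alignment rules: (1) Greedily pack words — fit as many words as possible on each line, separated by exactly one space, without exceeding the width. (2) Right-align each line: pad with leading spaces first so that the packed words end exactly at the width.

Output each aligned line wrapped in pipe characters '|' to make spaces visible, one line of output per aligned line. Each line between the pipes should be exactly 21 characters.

Answer: | festival chair salty|
|  been end young high|
|    program good milk|
|    waterfall my slow|
|chapter page mountain|
|                   by|

Derivation:
Line 1: ['festival', 'chair', 'salty'] (min_width=20, slack=1)
Line 2: ['been', 'end', 'young', 'high'] (min_width=19, slack=2)
Line 3: ['program', 'good', 'milk'] (min_width=17, slack=4)
Line 4: ['waterfall', 'my', 'slow'] (min_width=17, slack=4)
Line 5: ['chapter', 'page', 'mountain'] (min_width=21, slack=0)
Line 6: ['by'] (min_width=2, slack=19)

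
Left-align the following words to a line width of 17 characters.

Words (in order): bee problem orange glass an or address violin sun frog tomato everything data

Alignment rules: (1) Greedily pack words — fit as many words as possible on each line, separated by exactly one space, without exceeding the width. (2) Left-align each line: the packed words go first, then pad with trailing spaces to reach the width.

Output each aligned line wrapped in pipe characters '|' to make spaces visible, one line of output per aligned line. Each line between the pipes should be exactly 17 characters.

Answer: |bee problem      |
|orange glass an  |
|or address violin|
|sun frog tomato  |
|everything data  |

Derivation:
Line 1: ['bee', 'problem'] (min_width=11, slack=6)
Line 2: ['orange', 'glass', 'an'] (min_width=15, slack=2)
Line 3: ['or', 'address', 'violin'] (min_width=17, slack=0)
Line 4: ['sun', 'frog', 'tomato'] (min_width=15, slack=2)
Line 5: ['everything', 'data'] (min_width=15, slack=2)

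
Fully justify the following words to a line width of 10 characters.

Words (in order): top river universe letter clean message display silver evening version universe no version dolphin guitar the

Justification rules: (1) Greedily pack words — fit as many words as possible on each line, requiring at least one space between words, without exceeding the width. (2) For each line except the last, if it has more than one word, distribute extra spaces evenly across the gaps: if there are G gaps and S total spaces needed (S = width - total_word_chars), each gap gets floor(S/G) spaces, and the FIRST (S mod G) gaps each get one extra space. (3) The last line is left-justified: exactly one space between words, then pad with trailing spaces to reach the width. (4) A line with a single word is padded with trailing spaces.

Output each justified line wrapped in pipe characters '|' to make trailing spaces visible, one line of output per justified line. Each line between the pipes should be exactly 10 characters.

Line 1: ['top', 'river'] (min_width=9, slack=1)
Line 2: ['universe'] (min_width=8, slack=2)
Line 3: ['letter'] (min_width=6, slack=4)
Line 4: ['clean'] (min_width=5, slack=5)
Line 5: ['message'] (min_width=7, slack=3)
Line 6: ['display'] (min_width=7, slack=3)
Line 7: ['silver'] (min_width=6, slack=4)
Line 8: ['evening'] (min_width=7, slack=3)
Line 9: ['version'] (min_width=7, slack=3)
Line 10: ['universe'] (min_width=8, slack=2)
Line 11: ['no', 'version'] (min_width=10, slack=0)
Line 12: ['dolphin'] (min_width=7, slack=3)
Line 13: ['guitar', 'the'] (min_width=10, slack=0)

Answer: |top  river|
|universe  |
|letter    |
|clean     |
|message   |
|display   |
|silver    |
|evening   |
|version   |
|universe  |
|no version|
|dolphin   |
|guitar the|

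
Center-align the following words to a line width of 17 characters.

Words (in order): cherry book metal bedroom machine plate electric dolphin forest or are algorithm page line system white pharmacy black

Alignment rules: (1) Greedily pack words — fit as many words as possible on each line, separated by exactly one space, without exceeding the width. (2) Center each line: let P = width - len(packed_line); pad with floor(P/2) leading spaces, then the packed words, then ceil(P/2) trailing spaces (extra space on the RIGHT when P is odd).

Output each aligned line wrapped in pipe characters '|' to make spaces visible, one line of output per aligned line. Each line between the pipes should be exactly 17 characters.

Answer: |cherry book metal|
| bedroom machine |
| plate electric  |
|dolphin forest or|
|  are algorithm  |
|page line system |
| white pharmacy  |
|      black      |

Derivation:
Line 1: ['cherry', 'book', 'metal'] (min_width=17, slack=0)
Line 2: ['bedroom', 'machine'] (min_width=15, slack=2)
Line 3: ['plate', 'electric'] (min_width=14, slack=3)
Line 4: ['dolphin', 'forest', 'or'] (min_width=17, slack=0)
Line 5: ['are', 'algorithm'] (min_width=13, slack=4)
Line 6: ['page', 'line', 'system'] (min_width=16, slack=1)
Line 7: ['white', 'pharmacy'] (min_width=14, slack=3)
Line 8: ['black'] (min_width=5, slack=12)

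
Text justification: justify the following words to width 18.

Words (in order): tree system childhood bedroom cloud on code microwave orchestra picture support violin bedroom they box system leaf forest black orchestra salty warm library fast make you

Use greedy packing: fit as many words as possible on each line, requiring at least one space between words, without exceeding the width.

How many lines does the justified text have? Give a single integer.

Answer: 11

Derivation:
Line 1: ['tree', 'system'] (min_width=11, slack=7)
Line 2: ['childhood', 'bedroom'] (min_width=17, slack=1)
Line 3: ['cloud', 'on', 'code'] (min_width=13, slack=5)
Line 4: ['microwave'] (min_width=9, slack=9)
Line 5: ['orchestra', 'picture'] (min_width=17, slack=1)
Line 6: ['support', 'violin'] (min_width=14, slack=4)
Line 7: ['bedroom', 'they', 'box'] (min_width=16, slack=2)
Line 8: ['system', 'leaf', 'forest'] (min_width=18, slack=0)
Line 9: ['black', 'orchestra'] (min_width=15, slack=3)
Line 10: ['salty', 'warm', 'library'] (min_width=18, slack=0)
Line 11: ['fast', 'make', 'you'] (min_width=13, slack=5)
Total lines: 11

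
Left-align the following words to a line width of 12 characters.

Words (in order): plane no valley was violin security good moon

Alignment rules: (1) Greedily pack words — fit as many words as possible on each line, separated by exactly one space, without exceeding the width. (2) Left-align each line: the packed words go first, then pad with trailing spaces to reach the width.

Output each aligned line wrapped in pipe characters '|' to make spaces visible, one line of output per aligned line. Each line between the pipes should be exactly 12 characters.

Line 1: ['plane', 'no'] (min_width=8, slack=4)
Line 2: ['valley', 'was'] (min_width=10, slack=2)
Line 3: ['violin'] (min_width=6, slack=6)
Line 4: ['security'] (min_width=8, slack=4)
Line 5: ['good', 'moon'] (min_width=9, slack=3)

Answer: |plane no    |
|valley was  |
|violin      |
|security    |
|good moon   |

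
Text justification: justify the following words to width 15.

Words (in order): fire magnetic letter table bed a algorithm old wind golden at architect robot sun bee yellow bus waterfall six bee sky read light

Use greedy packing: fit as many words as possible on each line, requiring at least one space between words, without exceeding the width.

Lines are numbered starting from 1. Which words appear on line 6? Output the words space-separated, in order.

Answer: robot sun bee

Derivation:
Line 1: ['fire', 'magnetic'] (min_width=13, slack=2)
Line 2: ['letter', 'table'] (min_width=12, slack=3)
Line 3: ['bed', 'a', 'algorithm'] (min_width=15, slack=0)
Line 4: ['old', 'wind', 'golden'] (min_width=15, slack=0)
Line 5: ['at', 'architect'] (min_width=12, slack=3)
Line 6: ['robot', 'sun', 'bee'] (min_width=13, slack=2)
Line 7: ['yellow', 'bus'] (min_width=10, slack=5)
Line 8: ['waterfall', 'six'] (min_width=13, slack=2)
Line 9: ['bee', 'sky', 'read'] (min_width=12, slack=3)
Line 10: ['light'] (min_width=5, slack=10)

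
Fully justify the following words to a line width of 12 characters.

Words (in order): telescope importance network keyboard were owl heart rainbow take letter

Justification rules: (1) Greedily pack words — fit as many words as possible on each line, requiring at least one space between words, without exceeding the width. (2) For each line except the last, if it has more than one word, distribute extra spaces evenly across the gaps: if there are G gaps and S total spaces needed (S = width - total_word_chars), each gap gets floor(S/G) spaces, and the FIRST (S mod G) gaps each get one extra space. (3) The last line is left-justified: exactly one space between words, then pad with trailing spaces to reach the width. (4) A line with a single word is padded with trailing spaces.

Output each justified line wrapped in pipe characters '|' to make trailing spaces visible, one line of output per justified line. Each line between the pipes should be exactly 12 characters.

Answer: |telescope   |
|importance  |
|network     |
|keyboard    |
|were     owl|
|heart       |
|rainbow take|
|letter      |

Derivation:
Line 1: ['telescope'] (min_width=9, slack=3)
Line 2: ['importance'] (min_width=10, slack=2)
Line 3: ['network'] (min_width=7, slack=5)
Line 4: ['keyboard'] (min_width=8, slack=4)
Line 5: ['were', 'owl'] (min_width=8, slack=4)
Line 6: ['heart'] (min_width=5, slack=7)
Line 7: ['rainbow', 'take'] (min_width=12, slack=0)
Line 8: ['letter'] (min_width=6, slack=6)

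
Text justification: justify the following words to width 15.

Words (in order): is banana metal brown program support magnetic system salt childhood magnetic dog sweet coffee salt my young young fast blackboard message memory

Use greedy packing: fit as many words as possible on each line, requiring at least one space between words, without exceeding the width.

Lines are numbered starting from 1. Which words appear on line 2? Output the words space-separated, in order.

Line 1: ['is', 'banana', 'metal'] (min_width=15, slack=0)
Line 2: ['brown', 'program'] (min_width=13, slack=2)
Line 3: ['support'] (min_width=7, slack=8)
Line 4: ['magnetic', 'system'] (min_width=15, slack=0)
Line 5: ['salt', 'childhood'] (min_width=14, slack=1)
Line 6: ['magnetic', 'dog'] (min_width=12, slack=3)
Line 7: ['sweet', 'coffee'] (min_width=12, slack=3)
Line 8: ['salt', 'my', 'young'] (min_width=13, slack=2)
Line 9: ['young', 'fast'] (min_width=10, slack=5)
Line 10: ['blackboard'] (min_width=10, slack=5)
Line 11: ['message', 'memory'] (min_width=14, slack=1)

Answer: brown program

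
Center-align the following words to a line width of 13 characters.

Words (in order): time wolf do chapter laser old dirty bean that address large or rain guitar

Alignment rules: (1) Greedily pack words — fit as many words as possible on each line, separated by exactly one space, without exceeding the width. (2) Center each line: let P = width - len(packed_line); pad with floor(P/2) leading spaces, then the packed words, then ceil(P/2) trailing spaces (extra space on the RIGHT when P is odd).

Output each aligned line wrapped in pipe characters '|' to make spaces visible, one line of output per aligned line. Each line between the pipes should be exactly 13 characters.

Answer: |time wolf do |
|chapter laser|
|  old dirty  |
|  bean that  |
|address large|
|   or rain   |
|   guitar    |

Derivation:
Line 1: ['time', 'wolf', 'do'] (min_width=12, slack=1)
Line 2: ['chapter', 'laser'] (min_width=13, slack=0)
Line 3: ['old', 'dirty'] (min_width=9, slack=4)
Line 4: ['bean', 'that'] (min_width=9, slack=4)
Line 5: ['address', 'large'] (min_width=13, slack=0)
Line 6: ['or', 'rain'] (min_width=7, slack=6)
Line 7: ['guitar'] (min_width=6, slack=7)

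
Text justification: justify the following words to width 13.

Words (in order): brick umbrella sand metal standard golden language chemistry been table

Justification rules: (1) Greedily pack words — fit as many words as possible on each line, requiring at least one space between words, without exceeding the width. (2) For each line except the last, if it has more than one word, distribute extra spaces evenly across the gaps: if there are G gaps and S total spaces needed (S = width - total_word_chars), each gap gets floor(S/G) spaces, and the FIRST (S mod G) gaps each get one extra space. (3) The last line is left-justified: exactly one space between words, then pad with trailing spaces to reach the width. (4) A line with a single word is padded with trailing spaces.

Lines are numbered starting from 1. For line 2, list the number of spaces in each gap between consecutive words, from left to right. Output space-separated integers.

Answer: 1

Derivation:
Line 1: ['brick'] (min_width=5, slack=8)
Line 2: ['umbrella', 'sand'] (min_width=13, slack=0)
Line 3: ['metal'] (min_width=5, slack=8)
Line 4: ['standard'] (min_width=8, slack=5)
Line 5: ['golden'] (min_width=6, slack=7)
Line 6: ['language'] (min_width=8, slack=5)
Line 7: ['chemistry'] (min_width=9, slack=4)
Line 8: ['been', 'table'] (min_width=10, slack=3)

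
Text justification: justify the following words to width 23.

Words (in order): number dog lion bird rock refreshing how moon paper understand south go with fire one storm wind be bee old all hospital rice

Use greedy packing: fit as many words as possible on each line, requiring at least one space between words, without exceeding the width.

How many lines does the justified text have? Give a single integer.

Answer: 6

Derivation:
Line 1: ['number', 'dog', 'lion', 'bird'] (min_width=20, slack=3)
Line 2: ['rock', 'refreshing', 'how'] (min_width=19, slack=4)
Line 3: ['moon', 'paper', 'understand'] (min_width=21, slack=2)
Line 4: ['south', 'go', 'with', 'fire', 'one'] (min_width=22, slack=1)
Line 5: ['storm', 'wind', 'be', 'bee', 'old'] (min_width=21, slack=2)
Line 6: ['all', 'hospital', 'rice'] (min_width=17, slack=6)
Total lines: 6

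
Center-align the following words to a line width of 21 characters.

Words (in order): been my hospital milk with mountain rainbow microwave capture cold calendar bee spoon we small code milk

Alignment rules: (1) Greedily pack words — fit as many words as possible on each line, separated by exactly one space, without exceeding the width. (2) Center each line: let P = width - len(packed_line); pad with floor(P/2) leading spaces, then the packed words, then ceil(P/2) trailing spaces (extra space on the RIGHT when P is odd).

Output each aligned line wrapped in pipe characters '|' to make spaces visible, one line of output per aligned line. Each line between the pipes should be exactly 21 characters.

Line 1: ['been', 'my', 'hospital', 'milk'] (min_width=21, slack=0)
Line 2: ['with', 'mountain', 'rainbow'] (min_width=21, slack=0)
Line 3: ['microwave', 'capture'] (min_width=17, slack=4)
Line 4: ['cold', 'calendar', 'bee'] (min_width=17, slack=4)
Line 5: ['spoon', 'we', 'small', 'code'] (min_width=19, slack=2)
Line 6: ['milk'] (min_width=4, slack=17)

Answer: |been my hospital milk|
|with mountain rainbow|
|  microwave capture  |
|  cold calendar bee  |
| spoon we small code |
|        milk         |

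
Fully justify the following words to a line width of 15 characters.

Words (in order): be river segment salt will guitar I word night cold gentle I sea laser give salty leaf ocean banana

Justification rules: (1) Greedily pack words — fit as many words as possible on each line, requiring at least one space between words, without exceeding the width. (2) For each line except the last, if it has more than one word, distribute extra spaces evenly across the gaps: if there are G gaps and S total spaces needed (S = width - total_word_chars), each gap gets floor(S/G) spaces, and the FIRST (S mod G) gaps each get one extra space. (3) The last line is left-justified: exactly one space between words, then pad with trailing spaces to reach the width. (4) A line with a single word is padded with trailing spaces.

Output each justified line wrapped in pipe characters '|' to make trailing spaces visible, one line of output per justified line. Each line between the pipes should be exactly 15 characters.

Answer: |be        river|
|segment    salt|
|will  guitar  I|
|word night cold|
|gentle   I  sea|
|laser      give|
|salty      leaf|
|ocean banana   |

Derivation:
Line 1: ['be', 'river'] (min_width=8, slack=7)
Line 2: ['segment', 'salt'] (min_width=12, slack=3)
Line 3: ['will', 'guitar', 'I'] (min_width=13, slack=2)
Line 4: ['word', 'night', 'cold'] (min_width=15, slack=0)
Line 5: ['gentle', 'I', 'sea'] (min_width=12, slack=3)
Line 6: ['laser', 'give'] (min_width=10, slack=5)
Line 7: ['salty', 'leaf'] (min_width=10, slack=5)
Line 8: ['ocean', 'banana'] (min_width=12, slack=3)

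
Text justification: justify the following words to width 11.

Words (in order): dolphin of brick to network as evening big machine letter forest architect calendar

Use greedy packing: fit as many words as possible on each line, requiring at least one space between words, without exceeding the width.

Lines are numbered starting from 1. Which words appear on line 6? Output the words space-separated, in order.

Answer: letter

Derivation:
Line 1: ['dolphin', 'of'] (min_width=10, slack=1)
Line 2: ['brick', 'to'] (min_width=8, slack=3)
Line 3: ['network', 'as'] (min_width=10, slack=1)
Line 4: ['evening', 'big'] (min_width=11, slack=0)
Line 5: ['machine'] (min_width=7, slack=4)
Line 6: ['letter'] (min_width=6, slack=5)
Line 7: ['forest'] (min_width=6, slack=5)
Line 8: ['architect'] (min_width=9, slack=2)
Line 9: ['calendar'] (min_width=8, slack=3)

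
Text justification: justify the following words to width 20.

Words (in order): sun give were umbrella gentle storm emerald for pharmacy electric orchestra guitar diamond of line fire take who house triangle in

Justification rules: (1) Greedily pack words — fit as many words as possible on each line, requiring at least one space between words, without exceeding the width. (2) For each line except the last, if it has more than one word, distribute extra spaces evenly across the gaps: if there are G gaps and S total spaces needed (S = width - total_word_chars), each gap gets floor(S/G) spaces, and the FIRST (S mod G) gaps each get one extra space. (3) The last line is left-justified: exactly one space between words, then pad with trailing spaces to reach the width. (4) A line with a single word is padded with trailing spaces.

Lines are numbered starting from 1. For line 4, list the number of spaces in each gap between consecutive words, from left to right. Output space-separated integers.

Answer: 4

Derivation:
Line 1: ['sun', 'give', 'were'] (min_width=13, slack=7)
Line 2: ['umbrella', 'gentle'] (min_width=15, slack=5)
Line 3: ['storm', 'emerald', 'for'] (min_width=17, slack=3)
Line 4: ['pharmacy', 'electric'] (min_width=17, slack=3)
Line 5: ['orchestra', 'guitar'] (min_width=16, slack=4)
Line 6: ['diamond', 'of', 'line', 'fire'] (min_width=20, slack=0)
Line 7: ['take', 'who', 'house'] (min_width=14, slack=6)
Line 8: ['triangle', 'in'] (min_width=11, slack=9)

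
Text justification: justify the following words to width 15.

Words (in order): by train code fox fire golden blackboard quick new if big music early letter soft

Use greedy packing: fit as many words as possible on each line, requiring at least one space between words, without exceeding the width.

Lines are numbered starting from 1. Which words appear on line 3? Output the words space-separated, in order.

Answer: blackboard

Derivation:
Line 1: ['by', 'train', 'code'] (min_width=13, slack=2)
Line 2: ['fox', 'fire', 'golden'] (min_width=15, slack=0)
Line 3: ['blackboard'] (min_width=10, slack=5)
Line 4: ['quick', 'new', 'if'] (min_width=12, slack=3)
Line 5: ['big', 'music', 'early'] (min_width=15, slack=0)
Line 6: ['letter', 'soft'] (min_width=11, slack=4)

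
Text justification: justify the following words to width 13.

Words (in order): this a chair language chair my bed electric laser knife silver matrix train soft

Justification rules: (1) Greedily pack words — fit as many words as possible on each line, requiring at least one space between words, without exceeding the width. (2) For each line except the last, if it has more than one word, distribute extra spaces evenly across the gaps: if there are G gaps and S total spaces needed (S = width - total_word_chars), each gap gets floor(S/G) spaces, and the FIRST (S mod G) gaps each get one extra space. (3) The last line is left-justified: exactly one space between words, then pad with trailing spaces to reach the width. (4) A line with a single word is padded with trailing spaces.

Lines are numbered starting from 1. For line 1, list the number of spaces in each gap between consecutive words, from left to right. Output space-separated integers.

Line 1: ['this', 'a', 'chair'] (min_width=12, slack=1)
Line 2: ['language'] (min_width=8, slack=5)
Line 3: ['chair', 'my', 'bed'] (min_width=12, slack=1)
Line 4: ['electric'] (min_width=8, slack=5)
Line 5: ['laser', 'knife'] (min_width=11, slack=2)
Line 6: ['silver', 'matrix'] (min_width=13, slack=0)
Line 7: ['train', 'soft'] (min_width=10, slack=3)

Answer: 2 1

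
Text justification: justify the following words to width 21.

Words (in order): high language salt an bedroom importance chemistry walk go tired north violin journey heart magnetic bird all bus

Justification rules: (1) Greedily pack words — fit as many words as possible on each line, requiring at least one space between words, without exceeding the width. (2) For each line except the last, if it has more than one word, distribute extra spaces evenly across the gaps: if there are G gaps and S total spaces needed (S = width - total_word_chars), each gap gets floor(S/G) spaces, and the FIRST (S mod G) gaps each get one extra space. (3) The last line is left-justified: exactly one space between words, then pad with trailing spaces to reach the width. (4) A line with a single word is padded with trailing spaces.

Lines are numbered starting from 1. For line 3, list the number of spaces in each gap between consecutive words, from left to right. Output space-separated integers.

Line 1: ['high', 'language', 'salt', 'an'] (min_width=21, slack=0)
Line 2: ['bedroom', 'importance'] (min_width=18, slack=3)
Line 3: ['chemistry', 'walk', 'go'] (min_width=17, slack=4)
Line 4: ['tired', 'north', 'violin'] (min_width=18, slack=3)
Line 5: ['journey', 'heart'] (min_width=13, slack=8)
Line 6: ['magnetic', 'bird', 'all', 'bus'] (min_width=21, slack=0)

Answer: 3 3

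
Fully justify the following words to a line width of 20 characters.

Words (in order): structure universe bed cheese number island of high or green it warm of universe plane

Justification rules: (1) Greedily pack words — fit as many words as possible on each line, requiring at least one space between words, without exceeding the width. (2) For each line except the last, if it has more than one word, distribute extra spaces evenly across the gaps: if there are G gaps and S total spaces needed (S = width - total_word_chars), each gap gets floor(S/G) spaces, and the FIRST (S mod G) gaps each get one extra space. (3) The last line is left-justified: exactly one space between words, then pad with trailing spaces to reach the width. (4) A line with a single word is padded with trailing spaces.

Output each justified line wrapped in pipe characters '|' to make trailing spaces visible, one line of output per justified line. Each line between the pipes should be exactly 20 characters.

Answer: |structure   universe|
|bed   cheese  number|
|island  of  high  or|
|green   it  warm  of|
|universe plane      |

Derivation:
Line 1: ['structure', 'universe'] (min_width=18, slack=2)
Line 2: ['bed', 'cheese', 'number'] (min_width=17, slack=3)
Line 3: ['island', 'of', 'high', 'or'] (min_width=17, slack=3)
Line 4: ['green', 'it', 'warm', 'of'] (min_width=16, slack=4)
Line 5: ['universe', 'plane'] (min_width=14, slack=6)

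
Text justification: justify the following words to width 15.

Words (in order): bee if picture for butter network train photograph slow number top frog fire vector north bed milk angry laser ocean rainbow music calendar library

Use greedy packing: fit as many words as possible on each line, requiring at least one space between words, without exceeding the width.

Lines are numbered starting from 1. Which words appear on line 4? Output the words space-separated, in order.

Line 1: ['bee', 'if', 'picture'] (min_width=14, slack=1)
Line 2: ['for', 'butter'] (min_width=10, slack=5)
Line 3: ['network', 'train'] (min_width=13, slack=2)
Line 4: ['photograph', 'slow'] (min_width=15, slack=0)
Line 5: ['number', 'top', 'frog'] (min_width=15, slack=0)
Line 6: ['fire', 'vector'] (min_width=11, slack=4)
Line 7: ['north', 'bed', 'milk'] (min_width=14, slack=1)
Line 8: ['angry', 'laser'] (min_width=11, slack=4)
Line 9: ['ocean', 'rainbow'] (min_width=13, slack=2)
Line 10: ['music', 'calendar'] (min_width=14, slack=1)
Line 11: ['library'] (min_width=7, slack=8)

Answer: photograph slow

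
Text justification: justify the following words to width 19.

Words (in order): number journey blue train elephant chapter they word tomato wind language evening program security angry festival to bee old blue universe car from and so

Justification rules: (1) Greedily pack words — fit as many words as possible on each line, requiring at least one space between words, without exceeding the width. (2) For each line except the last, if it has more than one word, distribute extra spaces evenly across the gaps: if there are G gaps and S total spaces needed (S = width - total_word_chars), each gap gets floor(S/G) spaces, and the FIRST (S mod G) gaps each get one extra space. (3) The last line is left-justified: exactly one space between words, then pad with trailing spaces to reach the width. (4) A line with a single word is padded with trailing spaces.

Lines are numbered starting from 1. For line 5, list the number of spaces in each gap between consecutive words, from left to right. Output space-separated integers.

Line 1: ['number', 'journey', 'blue'] (min_width=19, slack=0)
Line 2: ['train', 'elephant'] (min_width=14, slack=5)
Line 3: ['chapter', 'they', 'word'] (min_width=17, slack=2)
Line 4: ['tomato', 'wind'] (min_width=11, slack=8)
Line 5: ['language', 'evening'] (min_width=16, slack=3)
Line 6: ['program', 'security'] (min_width=16, slack=3)
Line 7: ['angry', 'festival', 'to'] (min_width=17, slack=2)
Line 8: ['bee', 'old', 'blue'] (min_width=12, slack=7)
Line 9: ['universe', 'car', 'from'] (min_width=17, slack=2)
Line 10: ['and', 'so'] (min_width=6, slack=13)

Answer: 4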